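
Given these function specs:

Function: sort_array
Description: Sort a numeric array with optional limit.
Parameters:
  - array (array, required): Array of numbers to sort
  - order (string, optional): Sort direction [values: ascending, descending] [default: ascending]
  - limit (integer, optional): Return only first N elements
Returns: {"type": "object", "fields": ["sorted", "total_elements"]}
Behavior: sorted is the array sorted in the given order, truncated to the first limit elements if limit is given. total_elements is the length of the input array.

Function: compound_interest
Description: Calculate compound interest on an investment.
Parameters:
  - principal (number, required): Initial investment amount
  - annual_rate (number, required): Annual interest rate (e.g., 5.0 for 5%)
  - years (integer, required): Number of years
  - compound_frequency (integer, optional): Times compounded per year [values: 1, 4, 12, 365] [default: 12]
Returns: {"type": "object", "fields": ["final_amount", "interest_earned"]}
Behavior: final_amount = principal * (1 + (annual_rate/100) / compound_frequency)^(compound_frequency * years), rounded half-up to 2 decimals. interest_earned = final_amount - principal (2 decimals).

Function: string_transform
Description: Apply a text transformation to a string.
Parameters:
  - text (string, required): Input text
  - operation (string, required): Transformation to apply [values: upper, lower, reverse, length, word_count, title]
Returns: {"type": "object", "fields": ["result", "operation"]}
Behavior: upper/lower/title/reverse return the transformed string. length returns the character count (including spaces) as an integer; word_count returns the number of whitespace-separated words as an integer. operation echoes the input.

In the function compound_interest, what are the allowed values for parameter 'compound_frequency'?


The compound_interest spec declares:
  - compound_frequency (integer, optional): Times compounded per year [values: 1, 4, 12, 365] [default: 12]
Allowed values:
1, 4, 12, 365


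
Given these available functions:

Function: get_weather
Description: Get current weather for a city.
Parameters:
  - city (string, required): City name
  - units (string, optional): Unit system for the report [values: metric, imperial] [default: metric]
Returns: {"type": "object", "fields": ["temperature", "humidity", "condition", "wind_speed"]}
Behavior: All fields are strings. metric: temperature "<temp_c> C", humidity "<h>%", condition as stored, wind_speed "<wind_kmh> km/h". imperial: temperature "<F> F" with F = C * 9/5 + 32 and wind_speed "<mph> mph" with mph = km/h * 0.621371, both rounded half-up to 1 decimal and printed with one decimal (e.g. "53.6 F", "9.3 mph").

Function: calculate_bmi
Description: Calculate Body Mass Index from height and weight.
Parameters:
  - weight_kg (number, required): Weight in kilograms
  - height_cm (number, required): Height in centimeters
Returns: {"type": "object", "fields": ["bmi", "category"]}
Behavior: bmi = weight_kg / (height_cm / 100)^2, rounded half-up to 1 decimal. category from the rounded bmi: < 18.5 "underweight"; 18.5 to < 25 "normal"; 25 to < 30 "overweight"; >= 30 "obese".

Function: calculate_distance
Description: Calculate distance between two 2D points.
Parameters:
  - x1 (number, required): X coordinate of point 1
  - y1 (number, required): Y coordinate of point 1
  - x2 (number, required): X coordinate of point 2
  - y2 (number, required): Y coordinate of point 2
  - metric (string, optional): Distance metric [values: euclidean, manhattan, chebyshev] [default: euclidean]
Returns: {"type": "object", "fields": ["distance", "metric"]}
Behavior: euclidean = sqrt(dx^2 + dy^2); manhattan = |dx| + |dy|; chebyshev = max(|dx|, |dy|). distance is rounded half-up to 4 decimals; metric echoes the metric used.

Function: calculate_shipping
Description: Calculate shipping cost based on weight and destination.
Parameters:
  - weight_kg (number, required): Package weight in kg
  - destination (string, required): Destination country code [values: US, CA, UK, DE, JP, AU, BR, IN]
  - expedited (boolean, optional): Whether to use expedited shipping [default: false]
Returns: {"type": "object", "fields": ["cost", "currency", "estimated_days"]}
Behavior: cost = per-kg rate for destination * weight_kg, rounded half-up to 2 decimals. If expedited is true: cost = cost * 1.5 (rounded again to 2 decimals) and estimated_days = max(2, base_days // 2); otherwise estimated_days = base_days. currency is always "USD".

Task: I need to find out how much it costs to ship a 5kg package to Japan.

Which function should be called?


The task needs a function whose description is: Calculate shipping cost based on weight and destination.
calculate_shipping


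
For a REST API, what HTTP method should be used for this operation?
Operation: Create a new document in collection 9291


GET = read, POST = create, PUT = update/replace, DELETE = remove
This operation is a create.
POST


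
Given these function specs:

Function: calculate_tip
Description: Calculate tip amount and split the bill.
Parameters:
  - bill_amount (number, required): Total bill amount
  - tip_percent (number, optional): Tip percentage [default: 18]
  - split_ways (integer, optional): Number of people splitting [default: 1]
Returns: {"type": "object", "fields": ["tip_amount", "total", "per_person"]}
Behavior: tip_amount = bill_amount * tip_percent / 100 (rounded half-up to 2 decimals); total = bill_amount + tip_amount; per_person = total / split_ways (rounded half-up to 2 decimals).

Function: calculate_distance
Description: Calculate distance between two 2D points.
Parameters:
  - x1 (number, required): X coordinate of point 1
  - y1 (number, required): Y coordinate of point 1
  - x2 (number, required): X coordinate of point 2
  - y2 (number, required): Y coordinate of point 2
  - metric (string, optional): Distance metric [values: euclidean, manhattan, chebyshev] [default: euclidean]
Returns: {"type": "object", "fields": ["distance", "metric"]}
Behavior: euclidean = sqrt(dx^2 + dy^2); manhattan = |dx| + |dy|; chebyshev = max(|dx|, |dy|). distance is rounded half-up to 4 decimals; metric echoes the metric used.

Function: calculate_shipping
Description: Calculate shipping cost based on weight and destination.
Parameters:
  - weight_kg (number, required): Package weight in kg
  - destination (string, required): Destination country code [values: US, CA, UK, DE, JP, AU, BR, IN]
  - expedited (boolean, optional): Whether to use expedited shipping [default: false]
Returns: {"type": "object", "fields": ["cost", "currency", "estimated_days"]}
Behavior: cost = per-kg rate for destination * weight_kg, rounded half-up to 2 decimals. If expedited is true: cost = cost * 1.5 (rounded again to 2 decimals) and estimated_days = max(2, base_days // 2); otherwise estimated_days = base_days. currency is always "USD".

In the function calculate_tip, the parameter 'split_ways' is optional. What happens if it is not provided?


The calculate_tip spec declares:
  - split_ways (integer, optional): Number of people splitting [default: 1]
It defaults to 1


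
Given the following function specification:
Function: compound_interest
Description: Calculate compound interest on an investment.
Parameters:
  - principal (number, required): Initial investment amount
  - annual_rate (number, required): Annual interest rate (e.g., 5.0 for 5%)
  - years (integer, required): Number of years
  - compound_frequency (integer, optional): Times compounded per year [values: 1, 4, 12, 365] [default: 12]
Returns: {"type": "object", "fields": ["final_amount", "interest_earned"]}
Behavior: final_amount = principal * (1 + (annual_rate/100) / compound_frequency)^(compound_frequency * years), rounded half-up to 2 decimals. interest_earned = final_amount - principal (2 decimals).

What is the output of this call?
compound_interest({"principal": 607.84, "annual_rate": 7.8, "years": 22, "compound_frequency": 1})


rate per period = 7.8/100/1 = 0.078 (keep full precision); periods = 1 * 22 = 22
(1 + 0.078)^22 = 5.21930575
final_amount = 607.84 * 5.21930575 = 3172.502806 -> 3172.50
interest_earned = 3172.50 - 607.84 = 2564.66
Output:
{"final_amount": 3172.5, "interest_earned": 2564.66}


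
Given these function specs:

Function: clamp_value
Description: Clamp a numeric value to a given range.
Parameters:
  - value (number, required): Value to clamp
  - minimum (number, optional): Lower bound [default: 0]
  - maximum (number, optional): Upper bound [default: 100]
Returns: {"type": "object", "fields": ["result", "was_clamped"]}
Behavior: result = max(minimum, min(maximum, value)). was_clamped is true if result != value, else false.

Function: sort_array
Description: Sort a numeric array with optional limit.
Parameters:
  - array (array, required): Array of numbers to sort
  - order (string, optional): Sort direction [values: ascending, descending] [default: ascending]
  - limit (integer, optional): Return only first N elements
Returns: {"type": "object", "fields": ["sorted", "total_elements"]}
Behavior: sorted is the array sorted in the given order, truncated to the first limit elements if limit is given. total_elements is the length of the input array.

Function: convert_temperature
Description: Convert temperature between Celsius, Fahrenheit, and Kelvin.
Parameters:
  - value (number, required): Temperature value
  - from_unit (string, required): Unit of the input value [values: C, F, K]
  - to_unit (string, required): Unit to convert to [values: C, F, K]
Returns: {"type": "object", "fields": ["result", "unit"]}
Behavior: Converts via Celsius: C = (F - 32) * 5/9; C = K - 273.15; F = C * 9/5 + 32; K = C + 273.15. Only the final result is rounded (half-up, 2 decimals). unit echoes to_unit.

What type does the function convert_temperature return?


The convert_temperature spec declares Returns: {"type": "object", "fields": ["result", "unit"]}
Type:
object


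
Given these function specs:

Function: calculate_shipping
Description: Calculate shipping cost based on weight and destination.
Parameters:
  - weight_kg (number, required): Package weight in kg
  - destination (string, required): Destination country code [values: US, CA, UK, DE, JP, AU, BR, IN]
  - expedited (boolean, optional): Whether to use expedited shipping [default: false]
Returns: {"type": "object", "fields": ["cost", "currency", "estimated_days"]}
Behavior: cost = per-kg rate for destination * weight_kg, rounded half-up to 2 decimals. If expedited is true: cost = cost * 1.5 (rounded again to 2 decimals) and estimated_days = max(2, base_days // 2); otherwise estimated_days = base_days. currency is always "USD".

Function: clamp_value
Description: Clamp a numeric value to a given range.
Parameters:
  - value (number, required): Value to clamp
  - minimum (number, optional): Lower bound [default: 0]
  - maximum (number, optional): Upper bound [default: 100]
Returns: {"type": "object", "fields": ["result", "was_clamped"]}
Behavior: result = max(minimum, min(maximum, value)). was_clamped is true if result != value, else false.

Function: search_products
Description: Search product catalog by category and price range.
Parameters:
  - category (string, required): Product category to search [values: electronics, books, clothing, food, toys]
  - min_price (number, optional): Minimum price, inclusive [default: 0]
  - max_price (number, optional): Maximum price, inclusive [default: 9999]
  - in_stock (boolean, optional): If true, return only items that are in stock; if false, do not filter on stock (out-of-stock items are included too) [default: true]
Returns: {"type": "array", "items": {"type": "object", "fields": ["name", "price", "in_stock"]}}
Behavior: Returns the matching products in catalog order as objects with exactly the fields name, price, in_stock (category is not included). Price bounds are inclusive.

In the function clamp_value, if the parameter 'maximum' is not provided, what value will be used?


The clamp_value spec declares:
  - maximum (number, optional): Upper bound [default: 100]
Default:
100


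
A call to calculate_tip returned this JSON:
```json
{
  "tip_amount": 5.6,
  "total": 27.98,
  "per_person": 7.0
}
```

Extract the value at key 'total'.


27.98


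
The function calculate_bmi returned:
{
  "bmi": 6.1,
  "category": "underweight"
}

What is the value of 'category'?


underweight


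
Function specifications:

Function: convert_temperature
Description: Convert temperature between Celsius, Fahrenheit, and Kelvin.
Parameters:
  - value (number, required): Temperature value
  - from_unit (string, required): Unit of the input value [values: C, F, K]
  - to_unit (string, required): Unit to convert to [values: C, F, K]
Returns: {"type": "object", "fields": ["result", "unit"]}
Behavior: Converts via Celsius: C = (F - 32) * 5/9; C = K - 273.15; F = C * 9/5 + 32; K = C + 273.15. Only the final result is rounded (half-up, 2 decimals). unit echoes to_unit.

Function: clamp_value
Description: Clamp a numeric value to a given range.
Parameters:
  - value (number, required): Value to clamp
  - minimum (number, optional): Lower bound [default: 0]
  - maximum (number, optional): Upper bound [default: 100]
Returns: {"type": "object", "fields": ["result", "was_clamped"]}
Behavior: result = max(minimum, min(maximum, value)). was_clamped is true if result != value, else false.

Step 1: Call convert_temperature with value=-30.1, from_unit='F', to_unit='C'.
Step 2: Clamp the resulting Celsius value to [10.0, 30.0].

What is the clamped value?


Step 1: convert_temperature(value=-30.1, from_unit=F, to_unit=C)
  To C: (-30.1 - 32) * 5/9 = -34.5
  Target is C: -34.5
  Round to 2 decimals: -34.5
  -> result = -34.5 C
Step 2: clamp_value(value=-34.5, minimum=10.0, maximum=30.0)
  result = max(10.0, min(30.0, -34.5)) = max(10.0, -34.5) = 10.0
  was_clamped = (10.0 != -34.5) = true
  -> result = 10.0
10.0


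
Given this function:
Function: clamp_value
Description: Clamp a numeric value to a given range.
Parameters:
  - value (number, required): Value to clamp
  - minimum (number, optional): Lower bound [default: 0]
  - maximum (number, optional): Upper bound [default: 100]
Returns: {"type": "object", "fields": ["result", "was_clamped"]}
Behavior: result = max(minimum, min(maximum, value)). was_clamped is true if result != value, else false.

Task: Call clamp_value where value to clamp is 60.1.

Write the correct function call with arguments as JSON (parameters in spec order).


Mapping each described value to its parameter name:
  'Value to clamp' -> value = 60.1
clamp_value({"value": 60.1})


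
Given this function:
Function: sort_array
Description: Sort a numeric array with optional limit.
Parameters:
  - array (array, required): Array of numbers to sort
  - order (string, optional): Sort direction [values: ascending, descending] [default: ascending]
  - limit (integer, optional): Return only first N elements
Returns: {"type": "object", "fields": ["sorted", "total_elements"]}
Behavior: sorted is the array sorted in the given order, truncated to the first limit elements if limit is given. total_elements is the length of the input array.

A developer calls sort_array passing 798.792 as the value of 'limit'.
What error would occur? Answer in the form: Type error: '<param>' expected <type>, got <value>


Spec: 'limit' is declared as integer; 798.792 is a non-integer number.
Type error: 'limit' expected integer, got 798.792


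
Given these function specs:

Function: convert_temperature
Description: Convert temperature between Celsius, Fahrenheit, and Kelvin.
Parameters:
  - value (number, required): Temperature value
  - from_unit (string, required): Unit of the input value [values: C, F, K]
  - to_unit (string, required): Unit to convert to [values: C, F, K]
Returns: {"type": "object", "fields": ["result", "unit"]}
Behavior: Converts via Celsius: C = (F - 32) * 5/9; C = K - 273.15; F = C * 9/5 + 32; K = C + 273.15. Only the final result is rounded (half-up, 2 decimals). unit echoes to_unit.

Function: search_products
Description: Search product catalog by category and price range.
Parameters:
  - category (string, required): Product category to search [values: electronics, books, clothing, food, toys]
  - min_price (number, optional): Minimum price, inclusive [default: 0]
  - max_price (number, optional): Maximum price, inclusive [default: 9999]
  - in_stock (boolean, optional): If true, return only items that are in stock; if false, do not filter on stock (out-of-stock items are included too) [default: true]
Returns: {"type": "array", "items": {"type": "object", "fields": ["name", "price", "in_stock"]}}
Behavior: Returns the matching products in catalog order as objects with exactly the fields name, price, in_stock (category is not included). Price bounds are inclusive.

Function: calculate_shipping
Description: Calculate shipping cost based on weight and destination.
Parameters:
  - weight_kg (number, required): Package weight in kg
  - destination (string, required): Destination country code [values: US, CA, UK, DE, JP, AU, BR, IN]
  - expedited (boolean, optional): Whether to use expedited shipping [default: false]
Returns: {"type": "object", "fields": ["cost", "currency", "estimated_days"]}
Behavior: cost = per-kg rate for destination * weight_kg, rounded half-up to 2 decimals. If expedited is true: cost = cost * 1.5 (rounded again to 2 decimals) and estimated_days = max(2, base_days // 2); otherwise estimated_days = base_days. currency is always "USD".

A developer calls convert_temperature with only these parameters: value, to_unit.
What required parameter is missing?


Required parameters: value, from_unit, to_unit
Provided: value, to_unit
Missing: from_unit
from_unit


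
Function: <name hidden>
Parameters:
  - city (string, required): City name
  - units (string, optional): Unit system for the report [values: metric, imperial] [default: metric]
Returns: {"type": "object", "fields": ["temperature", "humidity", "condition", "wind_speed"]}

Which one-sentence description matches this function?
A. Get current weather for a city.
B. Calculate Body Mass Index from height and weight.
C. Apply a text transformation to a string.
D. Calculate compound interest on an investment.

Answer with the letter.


Parameters city, units and return ["temperature", "humidity", "condition", "wind_speed"] fit: Get current weather for a city.
A


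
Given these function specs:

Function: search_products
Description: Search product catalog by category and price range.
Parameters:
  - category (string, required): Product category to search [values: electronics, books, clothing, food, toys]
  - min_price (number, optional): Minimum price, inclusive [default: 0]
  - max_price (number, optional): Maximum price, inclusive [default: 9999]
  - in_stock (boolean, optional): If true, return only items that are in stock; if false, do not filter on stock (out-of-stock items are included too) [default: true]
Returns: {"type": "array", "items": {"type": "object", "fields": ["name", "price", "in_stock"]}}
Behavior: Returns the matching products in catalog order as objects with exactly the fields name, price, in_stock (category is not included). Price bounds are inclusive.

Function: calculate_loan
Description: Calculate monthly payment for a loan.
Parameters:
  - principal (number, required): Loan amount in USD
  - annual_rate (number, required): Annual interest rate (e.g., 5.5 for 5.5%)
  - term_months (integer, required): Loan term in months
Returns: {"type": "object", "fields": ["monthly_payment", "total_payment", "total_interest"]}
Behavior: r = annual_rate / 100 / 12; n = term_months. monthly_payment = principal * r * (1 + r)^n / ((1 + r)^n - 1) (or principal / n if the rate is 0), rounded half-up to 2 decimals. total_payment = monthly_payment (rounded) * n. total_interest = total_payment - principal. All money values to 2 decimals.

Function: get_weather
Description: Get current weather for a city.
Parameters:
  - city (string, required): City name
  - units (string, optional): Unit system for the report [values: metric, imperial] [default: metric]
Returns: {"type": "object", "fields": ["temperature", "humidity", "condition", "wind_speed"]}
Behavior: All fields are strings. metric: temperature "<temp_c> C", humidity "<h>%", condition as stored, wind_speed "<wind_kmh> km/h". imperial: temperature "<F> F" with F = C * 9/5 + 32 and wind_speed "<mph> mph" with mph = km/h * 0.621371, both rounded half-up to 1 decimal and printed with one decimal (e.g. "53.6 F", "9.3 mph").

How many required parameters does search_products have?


Parameters of search_products: category (required), min_price (optional), max_price (optional), in_stock (optional)
Required count:
1


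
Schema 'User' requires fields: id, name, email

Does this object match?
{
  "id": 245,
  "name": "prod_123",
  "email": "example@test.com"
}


Checking required fields... All present.
Valid - all required fields present


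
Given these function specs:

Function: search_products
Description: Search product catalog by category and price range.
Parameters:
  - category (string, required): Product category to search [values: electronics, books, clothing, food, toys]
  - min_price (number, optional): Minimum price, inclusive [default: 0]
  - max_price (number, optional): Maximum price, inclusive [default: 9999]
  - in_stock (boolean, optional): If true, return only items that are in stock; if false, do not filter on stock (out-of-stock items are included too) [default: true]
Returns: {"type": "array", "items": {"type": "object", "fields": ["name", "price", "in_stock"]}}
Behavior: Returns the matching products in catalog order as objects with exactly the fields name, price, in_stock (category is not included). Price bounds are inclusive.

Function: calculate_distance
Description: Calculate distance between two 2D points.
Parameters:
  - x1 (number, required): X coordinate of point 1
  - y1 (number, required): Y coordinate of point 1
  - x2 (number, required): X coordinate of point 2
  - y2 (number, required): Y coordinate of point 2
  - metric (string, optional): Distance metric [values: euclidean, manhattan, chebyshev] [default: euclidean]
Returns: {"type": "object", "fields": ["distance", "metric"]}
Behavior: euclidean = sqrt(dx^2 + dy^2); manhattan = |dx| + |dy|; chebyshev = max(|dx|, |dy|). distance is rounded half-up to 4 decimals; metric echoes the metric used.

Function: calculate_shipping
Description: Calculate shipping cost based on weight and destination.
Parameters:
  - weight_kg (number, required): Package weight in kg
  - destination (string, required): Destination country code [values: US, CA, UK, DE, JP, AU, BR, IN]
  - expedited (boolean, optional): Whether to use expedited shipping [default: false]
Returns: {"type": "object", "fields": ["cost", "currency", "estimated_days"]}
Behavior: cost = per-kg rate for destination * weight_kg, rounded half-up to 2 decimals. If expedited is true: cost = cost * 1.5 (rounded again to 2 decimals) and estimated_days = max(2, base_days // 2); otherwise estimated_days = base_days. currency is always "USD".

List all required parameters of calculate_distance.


Parameters of calculate_distance and their required/optional flag:
  x1: required
  y1: required
  x2: required
  y2: required
  metric: optional
x1, x2, y1, y2


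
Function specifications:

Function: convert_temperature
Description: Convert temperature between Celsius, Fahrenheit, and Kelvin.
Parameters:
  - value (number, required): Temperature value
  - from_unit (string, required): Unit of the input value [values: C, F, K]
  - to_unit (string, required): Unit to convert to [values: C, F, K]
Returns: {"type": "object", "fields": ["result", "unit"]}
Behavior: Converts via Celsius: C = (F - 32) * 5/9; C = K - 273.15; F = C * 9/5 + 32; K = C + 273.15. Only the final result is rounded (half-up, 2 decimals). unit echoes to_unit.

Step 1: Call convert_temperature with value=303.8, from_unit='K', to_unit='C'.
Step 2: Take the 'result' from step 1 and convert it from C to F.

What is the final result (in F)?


Step 1: convert_temperature(value=303.8, from_unit=K, to_unit=C)
  To C: 303.8 - 273.15 = 30.65
  Target is C: 30.65
  Round to 2 decimals: 30.65
  -> result = 30.65 C
Step 2: convert_temperature(value=30.65, from_unit=C, to_unit=F)
  Input already in C: 30.65
  To F: 30.65 * 9/5 + 32 = 87.17
  Round to 2 decimals: 87.17
  -> result = 87.17 F
87.17 F


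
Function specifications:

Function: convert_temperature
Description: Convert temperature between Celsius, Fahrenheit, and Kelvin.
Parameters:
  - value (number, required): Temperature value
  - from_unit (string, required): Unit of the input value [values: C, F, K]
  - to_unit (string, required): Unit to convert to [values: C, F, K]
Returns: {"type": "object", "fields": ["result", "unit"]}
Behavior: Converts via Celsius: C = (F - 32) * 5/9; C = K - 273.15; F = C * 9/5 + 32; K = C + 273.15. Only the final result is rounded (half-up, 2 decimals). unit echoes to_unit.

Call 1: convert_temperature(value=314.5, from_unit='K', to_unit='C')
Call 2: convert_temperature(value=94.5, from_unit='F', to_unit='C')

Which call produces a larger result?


Call 1:
  To C: 314.5 - 273.15 = 41.35
  Target is C: 41.35
  Round to 2 decimals: 41.35
  -> 41.35 C
Call 2:
  To C: (94.5 - 32) * 5/9 = 34.722222
  Target is C: 34.722222
  Round to 2 decimals: 34.72
  -> 34.72 C
Call 1 (41.35 C)


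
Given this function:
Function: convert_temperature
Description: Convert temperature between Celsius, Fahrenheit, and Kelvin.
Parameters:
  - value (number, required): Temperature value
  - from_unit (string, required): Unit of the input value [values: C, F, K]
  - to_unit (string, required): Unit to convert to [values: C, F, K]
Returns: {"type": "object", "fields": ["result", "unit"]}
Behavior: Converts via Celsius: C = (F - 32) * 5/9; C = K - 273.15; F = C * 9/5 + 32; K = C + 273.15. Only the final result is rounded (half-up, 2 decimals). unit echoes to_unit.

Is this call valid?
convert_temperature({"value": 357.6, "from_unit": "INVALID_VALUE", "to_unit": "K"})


Checking parameter values...
Parameter 'from_unit' has value 'INVALID_VALUE' not in allowed: C, F, K
Invalid - 'from_unit' must be one of C, F, K


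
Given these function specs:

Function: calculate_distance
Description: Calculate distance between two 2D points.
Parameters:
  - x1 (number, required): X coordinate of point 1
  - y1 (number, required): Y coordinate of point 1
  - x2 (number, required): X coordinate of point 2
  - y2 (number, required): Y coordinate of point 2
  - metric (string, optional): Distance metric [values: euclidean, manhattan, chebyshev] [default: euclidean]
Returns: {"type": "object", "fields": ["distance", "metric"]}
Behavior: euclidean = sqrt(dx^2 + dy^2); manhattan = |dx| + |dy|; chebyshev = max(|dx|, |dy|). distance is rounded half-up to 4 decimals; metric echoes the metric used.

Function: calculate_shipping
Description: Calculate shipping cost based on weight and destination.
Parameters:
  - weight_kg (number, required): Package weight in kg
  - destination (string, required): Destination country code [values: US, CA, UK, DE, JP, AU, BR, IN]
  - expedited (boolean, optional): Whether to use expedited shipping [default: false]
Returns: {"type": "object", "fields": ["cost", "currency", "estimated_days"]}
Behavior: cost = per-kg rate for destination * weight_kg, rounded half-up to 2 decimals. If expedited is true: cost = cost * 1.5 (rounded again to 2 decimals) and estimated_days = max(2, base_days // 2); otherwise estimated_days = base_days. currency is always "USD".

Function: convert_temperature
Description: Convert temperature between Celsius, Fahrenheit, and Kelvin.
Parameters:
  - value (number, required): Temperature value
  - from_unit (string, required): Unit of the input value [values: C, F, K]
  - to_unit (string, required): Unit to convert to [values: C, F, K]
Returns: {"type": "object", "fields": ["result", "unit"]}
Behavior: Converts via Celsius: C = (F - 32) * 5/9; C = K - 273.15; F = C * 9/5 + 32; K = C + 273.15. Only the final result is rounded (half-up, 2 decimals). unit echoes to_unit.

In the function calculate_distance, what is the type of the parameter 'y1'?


The calculate_distance spec declares:
  - y1 (number, required): Y coordinate of point 1
Type:
number


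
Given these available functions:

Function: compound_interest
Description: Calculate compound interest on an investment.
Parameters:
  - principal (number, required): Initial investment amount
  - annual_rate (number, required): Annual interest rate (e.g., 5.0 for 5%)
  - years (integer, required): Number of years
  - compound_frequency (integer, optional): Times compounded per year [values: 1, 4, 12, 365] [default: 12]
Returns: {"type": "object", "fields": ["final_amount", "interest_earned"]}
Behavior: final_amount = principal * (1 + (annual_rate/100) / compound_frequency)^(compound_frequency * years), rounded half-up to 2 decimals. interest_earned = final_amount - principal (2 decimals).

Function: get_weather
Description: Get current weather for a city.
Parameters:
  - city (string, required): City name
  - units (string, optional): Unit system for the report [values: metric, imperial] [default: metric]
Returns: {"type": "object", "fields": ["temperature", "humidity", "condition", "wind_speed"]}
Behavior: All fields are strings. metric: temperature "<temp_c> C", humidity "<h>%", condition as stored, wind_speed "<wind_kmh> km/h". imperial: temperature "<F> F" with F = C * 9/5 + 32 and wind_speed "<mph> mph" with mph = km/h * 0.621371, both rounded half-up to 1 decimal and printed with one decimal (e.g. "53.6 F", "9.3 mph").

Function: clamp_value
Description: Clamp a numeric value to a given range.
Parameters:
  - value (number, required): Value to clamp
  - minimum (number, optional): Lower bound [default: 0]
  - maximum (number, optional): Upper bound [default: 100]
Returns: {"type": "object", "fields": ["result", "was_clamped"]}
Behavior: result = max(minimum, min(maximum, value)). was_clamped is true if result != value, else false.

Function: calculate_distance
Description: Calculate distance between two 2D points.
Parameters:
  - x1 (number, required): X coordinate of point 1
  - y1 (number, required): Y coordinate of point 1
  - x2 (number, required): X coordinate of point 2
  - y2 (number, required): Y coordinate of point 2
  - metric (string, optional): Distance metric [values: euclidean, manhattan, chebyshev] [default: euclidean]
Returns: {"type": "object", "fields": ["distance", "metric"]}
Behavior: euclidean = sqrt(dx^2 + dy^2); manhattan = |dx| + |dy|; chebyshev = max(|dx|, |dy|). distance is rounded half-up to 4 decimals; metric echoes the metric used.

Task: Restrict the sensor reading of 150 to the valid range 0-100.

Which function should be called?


The task needs a function whose description is: Clamp a numeric value to a given range.
clamp_value


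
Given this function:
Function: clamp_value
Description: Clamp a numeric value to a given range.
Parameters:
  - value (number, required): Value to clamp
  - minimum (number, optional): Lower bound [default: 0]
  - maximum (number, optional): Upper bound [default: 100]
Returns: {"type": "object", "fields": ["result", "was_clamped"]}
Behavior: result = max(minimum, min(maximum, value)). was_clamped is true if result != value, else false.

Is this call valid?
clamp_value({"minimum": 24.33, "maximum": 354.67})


Checking required parameters...
Missing required parameter: value
Invalid - missing required parameter 'value'


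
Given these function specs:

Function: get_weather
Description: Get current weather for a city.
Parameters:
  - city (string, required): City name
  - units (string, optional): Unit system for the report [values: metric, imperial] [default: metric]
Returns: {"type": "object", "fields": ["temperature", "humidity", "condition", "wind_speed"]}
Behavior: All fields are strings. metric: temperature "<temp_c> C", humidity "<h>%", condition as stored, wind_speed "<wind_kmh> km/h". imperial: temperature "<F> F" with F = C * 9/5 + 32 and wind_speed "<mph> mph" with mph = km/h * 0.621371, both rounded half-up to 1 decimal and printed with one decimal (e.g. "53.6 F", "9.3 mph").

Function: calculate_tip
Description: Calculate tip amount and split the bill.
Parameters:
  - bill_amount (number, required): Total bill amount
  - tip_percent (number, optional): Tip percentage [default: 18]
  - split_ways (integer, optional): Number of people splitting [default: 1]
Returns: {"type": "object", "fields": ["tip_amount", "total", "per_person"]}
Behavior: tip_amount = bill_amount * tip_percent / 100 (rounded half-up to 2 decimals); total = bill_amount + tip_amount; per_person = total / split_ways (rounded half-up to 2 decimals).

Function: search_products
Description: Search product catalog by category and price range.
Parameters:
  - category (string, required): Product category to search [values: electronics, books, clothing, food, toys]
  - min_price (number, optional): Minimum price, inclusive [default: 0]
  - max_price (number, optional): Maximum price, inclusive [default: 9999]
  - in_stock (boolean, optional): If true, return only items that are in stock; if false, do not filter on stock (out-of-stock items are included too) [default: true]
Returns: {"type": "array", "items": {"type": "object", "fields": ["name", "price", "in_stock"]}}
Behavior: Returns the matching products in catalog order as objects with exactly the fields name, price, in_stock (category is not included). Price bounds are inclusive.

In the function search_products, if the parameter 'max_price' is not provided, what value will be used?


The search_products spec declares:
  - max_price (number, optional): Maximum price, inclusive [default: 9999]
Default:
9999


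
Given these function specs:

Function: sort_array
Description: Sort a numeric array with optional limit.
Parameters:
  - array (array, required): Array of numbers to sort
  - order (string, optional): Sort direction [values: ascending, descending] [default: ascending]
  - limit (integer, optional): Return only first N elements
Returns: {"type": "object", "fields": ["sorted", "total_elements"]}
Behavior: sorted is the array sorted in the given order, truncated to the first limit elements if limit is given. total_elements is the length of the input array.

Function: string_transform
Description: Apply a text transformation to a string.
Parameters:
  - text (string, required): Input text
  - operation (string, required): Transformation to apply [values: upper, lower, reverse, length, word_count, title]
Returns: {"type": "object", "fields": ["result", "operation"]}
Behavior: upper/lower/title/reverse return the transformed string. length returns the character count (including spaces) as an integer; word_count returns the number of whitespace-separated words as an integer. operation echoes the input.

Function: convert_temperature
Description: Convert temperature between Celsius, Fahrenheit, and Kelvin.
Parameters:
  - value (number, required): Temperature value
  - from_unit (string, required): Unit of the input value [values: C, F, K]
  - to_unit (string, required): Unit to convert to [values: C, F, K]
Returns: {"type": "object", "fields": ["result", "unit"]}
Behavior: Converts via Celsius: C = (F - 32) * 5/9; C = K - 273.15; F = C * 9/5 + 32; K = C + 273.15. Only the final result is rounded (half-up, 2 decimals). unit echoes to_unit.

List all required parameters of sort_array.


Parameters of sort_array and their required/optional flag:
  array: required
  order: optional
  limit: optional
array


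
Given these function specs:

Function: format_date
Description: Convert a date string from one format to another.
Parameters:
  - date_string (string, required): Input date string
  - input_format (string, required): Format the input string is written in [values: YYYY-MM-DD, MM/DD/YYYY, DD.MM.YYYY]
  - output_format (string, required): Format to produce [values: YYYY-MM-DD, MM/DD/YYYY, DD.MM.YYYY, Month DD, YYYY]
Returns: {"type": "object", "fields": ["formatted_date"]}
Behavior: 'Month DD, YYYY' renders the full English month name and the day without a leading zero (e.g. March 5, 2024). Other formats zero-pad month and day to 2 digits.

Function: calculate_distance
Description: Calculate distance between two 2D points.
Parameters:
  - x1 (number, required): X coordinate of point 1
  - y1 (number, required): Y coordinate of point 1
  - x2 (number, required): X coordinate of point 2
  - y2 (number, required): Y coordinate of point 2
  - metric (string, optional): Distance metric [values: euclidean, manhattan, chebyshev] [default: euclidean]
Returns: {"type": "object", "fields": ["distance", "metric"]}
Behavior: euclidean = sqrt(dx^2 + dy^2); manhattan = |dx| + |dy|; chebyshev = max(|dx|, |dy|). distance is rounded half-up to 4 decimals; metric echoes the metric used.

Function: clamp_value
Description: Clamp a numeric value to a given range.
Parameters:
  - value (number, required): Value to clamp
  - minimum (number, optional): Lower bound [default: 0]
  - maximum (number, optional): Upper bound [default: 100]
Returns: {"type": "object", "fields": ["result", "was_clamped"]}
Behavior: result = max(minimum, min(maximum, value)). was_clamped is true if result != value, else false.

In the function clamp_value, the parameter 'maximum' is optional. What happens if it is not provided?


The clamp_value spec declares:
  - maximum (number, optional): Upper bound [default: 100]
It defaults to 100


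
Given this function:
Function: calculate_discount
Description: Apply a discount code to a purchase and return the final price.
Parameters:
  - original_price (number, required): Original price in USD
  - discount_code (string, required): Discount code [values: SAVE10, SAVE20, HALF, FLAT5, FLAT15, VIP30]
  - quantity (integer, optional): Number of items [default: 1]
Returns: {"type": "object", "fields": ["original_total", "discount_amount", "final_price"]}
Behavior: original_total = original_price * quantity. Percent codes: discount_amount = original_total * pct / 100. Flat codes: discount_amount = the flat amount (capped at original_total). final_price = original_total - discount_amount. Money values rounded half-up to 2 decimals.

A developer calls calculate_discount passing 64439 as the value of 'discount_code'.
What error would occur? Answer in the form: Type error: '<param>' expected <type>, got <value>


Spec: 'discount_code' is declared as string; 64439 is an integer.
Type error: 'discount_code' expected string, got 64439


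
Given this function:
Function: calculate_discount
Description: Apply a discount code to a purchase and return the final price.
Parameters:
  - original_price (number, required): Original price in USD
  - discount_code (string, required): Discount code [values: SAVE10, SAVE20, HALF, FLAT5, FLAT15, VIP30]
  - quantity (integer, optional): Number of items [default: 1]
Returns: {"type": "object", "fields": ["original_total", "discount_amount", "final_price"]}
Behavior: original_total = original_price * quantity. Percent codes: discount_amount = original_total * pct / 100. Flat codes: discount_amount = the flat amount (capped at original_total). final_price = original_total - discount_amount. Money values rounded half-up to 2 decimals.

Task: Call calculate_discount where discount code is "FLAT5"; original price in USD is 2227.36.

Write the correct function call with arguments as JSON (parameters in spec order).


Mapping each described value to its parameter name:
  'Discount code' -> discount_code = "FLAT5"
  'Original price in USD' -> original_price = 2227.36
calculate_discount({"original_price": 2227.36, "discount_code": "FLAT5"})


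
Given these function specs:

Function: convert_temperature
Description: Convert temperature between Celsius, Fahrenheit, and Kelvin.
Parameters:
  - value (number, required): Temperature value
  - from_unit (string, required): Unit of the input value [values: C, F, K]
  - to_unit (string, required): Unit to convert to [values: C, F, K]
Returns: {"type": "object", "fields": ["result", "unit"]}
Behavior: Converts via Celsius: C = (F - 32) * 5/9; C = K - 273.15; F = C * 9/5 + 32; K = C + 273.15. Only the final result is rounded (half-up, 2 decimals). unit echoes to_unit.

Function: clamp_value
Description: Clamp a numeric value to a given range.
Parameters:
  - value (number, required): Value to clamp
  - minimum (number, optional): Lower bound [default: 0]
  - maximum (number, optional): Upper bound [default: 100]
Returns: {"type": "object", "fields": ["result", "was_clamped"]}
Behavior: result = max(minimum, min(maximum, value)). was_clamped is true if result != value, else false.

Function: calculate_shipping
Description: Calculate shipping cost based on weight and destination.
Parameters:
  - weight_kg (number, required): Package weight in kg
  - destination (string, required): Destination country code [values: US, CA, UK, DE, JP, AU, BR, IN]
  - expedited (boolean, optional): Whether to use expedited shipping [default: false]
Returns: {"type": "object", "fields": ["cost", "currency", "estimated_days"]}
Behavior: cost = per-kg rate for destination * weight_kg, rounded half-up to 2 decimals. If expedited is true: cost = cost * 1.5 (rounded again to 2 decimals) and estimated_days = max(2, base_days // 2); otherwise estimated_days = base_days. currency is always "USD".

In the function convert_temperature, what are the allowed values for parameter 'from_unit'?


The convert_temperature spec declares:
  - from_unit (string, required): Unit of the input value [values: C, F, K]
Allowed values:
C, F, K
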